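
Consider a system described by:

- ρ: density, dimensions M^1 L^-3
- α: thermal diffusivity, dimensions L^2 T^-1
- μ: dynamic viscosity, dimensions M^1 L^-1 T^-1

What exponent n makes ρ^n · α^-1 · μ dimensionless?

Balance the M exponent: (1)·n from ρ, plus −(0) + (1) = 1 from the rest, must sum to zero.
n + 1 = 0, so n = -1.

-1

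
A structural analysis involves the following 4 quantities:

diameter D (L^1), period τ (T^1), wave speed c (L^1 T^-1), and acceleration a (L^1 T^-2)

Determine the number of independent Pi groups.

2

There are 4 variables and 2 base dimensions (L, T).
The dimension matrix has rank 2.
Independent dimensionless groups: 4 − 2 = 2.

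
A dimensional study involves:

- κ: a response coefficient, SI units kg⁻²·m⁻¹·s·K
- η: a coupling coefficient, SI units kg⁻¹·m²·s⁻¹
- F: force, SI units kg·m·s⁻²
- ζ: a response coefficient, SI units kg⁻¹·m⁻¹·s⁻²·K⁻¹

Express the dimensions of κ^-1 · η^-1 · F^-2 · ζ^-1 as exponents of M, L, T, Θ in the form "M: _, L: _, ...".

Collect each base-dimension exponent across the product:
  M: −(-2) − (-1) − 2·(1) − (-1) = 2
  L: −(-1) − (2) − 2·(1) − (-1) = -2
  T: −(1) − (-1) − 2·(-2) − (-2) = 6
  Θ: −(1) − (0) − 2·(0) − (-1) = 0
So the dimensions are [M² L⁻² T⁶].

M: 2, L: -2, T: 6, Θ: 0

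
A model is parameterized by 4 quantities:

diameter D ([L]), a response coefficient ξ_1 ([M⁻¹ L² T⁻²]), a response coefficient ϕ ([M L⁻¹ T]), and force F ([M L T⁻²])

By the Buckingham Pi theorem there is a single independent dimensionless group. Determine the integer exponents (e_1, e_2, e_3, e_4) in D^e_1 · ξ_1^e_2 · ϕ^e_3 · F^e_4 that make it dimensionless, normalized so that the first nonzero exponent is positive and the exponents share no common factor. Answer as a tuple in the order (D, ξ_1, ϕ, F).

(1, -3, -4, 1)

M: e_1·(0) + e_2·(-1) + e_3·(1) + e_4·(1) = 0
L: e_1·(1) + e_2·(2) + e_3·(-1) + e_4·(1) = 0
T: e_1·(0) + e_2·(-2) + e_3·(1) + e_4·(-2) = 0
Solving this homogeneous linear system for the smallest-integer solution (first nonzero entry positive) gives (1, -3, -4, 1).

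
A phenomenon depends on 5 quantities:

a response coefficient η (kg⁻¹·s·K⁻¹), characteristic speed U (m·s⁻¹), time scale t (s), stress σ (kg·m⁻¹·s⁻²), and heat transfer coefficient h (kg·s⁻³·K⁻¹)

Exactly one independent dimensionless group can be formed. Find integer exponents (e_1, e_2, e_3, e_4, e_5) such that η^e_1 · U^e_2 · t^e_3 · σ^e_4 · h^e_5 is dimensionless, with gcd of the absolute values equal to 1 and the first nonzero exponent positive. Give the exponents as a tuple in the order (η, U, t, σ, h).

M: e_1·(-1) + e_2·(0) + e_3·(0) + e_4·(1) + e_5·(1) = 0
L: e_1·(0) + e_2·(1) + e_3·(0) + e_4·(-1) + e_5·(0) = 0
T: e_1·(1) + e_2·(-1) + e_3·(1) + e_4·(-2) + e_5·(-3) = 0
Θ: e_1·(-1) + e_2·(0) + e_3·(0) + e_4·(0) + e_5·(-1) = 0
Solving this homogeneous linear system for the smallest-integer solution (first nonzero entry positive) gives (1, 2, 2, 2, -1).

(1, 2, 2, 2, -1)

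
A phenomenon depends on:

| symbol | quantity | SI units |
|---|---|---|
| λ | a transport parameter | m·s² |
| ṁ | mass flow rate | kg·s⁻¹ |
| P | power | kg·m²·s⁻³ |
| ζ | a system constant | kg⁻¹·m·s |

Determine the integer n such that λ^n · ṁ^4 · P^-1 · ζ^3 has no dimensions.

Balance the L exponent: (1)·n from λ, plus 4·(0) − (2) + 3·(1) = 1 from the rest, must sum to zero.
n + 1 = 0, so n = -1.

-1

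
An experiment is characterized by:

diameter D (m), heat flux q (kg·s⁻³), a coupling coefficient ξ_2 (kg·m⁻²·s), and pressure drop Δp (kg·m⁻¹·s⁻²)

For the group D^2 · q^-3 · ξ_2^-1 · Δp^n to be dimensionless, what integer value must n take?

Balance the M exponent: (1)·n from Δp, plus 2·(0) − 3·(1) − (1) = -4 from the rest, must sum to zero.
n − 4 = 0, so n = 4.

4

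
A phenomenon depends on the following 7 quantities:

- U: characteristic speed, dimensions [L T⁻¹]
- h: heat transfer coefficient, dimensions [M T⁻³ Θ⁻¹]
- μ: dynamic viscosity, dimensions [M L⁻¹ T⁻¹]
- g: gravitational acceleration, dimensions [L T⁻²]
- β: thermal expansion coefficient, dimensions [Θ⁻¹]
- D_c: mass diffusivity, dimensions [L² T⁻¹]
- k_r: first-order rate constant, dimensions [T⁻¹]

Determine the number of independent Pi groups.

There are 7 variables and 4 base dimensions (M, L, T, Θ).
The dimension matrix has rank 4.
Independent dimensionless groups: 7 − 4 = 3.

3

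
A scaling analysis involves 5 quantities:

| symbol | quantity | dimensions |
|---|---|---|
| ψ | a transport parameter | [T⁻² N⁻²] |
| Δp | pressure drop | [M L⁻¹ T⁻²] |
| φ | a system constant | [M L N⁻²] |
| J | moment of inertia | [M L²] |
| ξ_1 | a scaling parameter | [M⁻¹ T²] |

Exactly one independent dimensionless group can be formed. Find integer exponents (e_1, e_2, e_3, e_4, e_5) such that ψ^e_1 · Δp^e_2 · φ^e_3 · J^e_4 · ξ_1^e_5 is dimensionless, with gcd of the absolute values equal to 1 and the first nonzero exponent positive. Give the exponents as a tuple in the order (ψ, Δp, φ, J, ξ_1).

M: e_1·(0) + e_2·(1) + e_3·(1) + e_4·(1) + e_5·(-1) = 0
L: e_1·(0) + e_2·(-1) + e_3·(1) + e_4·(2) + e_5·(0) = 0
T: e_1·(-2) + e_2·(-2) + e_3·(0) + e_4·(0) + e_5·(2) = 0
N: e_1·(-2) + e_2·(0) + e_3·(-2) + e_4·(0) + e_5·(0) = 0
Solving this homogeneous linear system for the smallest-integer solution (first nonzero entry positive) gives (1, 3, -1, 2, 4).

(1, 3, -1, 2, 4)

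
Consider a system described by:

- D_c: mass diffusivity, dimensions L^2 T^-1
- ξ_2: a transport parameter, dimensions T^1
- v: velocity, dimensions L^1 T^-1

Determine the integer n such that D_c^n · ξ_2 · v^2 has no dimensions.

Balance the L exponent: (2)·n from D_c, plus (0) + 2·(1) = 2 from the rest, must sum to zero.
2n + 2 = 0, so n = -1.

-1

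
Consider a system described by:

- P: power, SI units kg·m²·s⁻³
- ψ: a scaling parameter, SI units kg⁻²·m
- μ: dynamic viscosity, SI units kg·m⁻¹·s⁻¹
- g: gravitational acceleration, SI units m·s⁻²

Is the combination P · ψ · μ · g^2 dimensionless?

no

Sum the exponent of each base dimension across the product:
  M: [P]_M + [ψ]_M + [μ]_M + 2·[g]_M = (1) + (-2) + (1) + 2·(0) = 0
  L: [P]_L + [ψ]_L + [μ]_L + 2·[g]_L = (2) + (1) + (-1) + 2·(1) = 4
  T: [P]_T + [ψ]_T + [μ]_T + 2·[g]_T = (-3) + (0) + (-1) + 2·(-2) = -8
Net dimensions [L⁴ T⁻⁸] ≠ [1] — not dimensionless.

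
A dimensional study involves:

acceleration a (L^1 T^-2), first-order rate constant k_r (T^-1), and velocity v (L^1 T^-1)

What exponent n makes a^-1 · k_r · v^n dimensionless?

Balance the L exponent: (1)·n from v, plus −(1) + (0) = -1 from the rest, must sum to zero.
n − 1 = 0, so n = 1.

1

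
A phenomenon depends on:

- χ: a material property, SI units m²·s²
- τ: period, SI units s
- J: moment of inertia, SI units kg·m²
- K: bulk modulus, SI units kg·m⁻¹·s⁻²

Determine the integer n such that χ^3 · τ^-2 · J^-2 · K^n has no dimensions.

Balance the M exponent: (1)·n from K, plus 3·(0) − 2·(0) − 2·(1) = -2 from the rest, must sum to zero.
n − 2 = 0, so n = 2.

2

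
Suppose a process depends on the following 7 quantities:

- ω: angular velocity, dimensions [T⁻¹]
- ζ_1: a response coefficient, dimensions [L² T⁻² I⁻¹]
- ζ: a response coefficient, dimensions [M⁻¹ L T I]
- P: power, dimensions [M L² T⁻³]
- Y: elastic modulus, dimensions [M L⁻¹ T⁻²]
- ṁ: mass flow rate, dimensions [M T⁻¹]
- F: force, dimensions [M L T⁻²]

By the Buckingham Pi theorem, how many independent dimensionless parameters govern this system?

There are 7 variables and 4 base dimensions (M, L, T, I).
The dimension matrix has rank 4.
Independent dimensionless groups: 7 − 4 = 3.

3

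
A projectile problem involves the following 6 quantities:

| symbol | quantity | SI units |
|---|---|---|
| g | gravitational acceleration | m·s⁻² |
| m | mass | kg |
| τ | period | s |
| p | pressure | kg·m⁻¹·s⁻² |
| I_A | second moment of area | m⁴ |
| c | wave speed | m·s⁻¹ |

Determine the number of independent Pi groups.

There are 6 variables and 3 base dimensions (M, L, T).
The dimension matrix has rank 3.
Independent dimensionless groups: 6 − 3 = 3.

3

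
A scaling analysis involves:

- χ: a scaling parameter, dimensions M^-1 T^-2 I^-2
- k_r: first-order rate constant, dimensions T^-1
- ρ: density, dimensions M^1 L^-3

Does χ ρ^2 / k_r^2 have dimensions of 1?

no

Sum the exponent of each base dimension across the product:
  M: [χ]_M − 2·[k_r]_M + 2·[ρ]_M = (-1) − 2·(0) + 2·(1) = 1
  L: [χ]_L − 2·[k_r]_L + 2·[ρ]_L = (0) − 2·(0) + 2·(-3) = -6
  T: [χ]_T − 2·[k_r]_T + 2·[ρ]_T = (-2) − 2·(-1) + 2·(0) = 0
  I: [χ]_I − 2·[k_r]_I + 2·[ρ]_I = (-2) − 2·(0) + 2·(0) = -2
Net dimensions [M L⁻⁶ I⁻²] ≠ [1] — not dimensionless.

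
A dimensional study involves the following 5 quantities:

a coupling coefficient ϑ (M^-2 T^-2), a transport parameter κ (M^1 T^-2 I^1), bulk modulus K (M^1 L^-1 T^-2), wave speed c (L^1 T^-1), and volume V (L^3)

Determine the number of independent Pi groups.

1

There are 5 variables and 4 base dimensions (M, L, T, I).
The dimension matrix has rank 4.
Independent dimensionless groups: 5 − 4 = 1.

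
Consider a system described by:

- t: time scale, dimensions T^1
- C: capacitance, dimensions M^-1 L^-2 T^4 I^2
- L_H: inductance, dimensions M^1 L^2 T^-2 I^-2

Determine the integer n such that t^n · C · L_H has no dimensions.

Balance the T exponent: (1)·n from t, plus (4) + (-2) = 2 from the rest, must sum to zero.
n + 2 = 0, so n = -2.

-2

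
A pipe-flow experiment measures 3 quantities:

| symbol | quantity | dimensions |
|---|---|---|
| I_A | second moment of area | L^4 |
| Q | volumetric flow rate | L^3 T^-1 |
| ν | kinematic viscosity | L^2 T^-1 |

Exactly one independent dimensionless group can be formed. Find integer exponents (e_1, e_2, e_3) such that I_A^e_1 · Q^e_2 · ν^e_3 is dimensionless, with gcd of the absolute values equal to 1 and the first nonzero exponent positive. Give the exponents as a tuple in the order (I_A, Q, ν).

L: e_1·(4) + e_2·(3) + e_3·(2) = 0
T: e_1·(0) + e_2·(-1) + e_3·(-1) = 0
Solving this homogeneous linear system for the smallest-integer solution (first nonzero entry positive) gives (1, -4, 4).

(1, -4, 4)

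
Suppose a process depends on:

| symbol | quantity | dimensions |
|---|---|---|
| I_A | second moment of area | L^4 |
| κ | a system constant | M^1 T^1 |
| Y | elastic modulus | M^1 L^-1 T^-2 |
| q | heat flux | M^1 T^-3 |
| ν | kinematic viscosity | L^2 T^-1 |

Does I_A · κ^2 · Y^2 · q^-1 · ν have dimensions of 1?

Sum the exponent of each base dimension across the product:
  M: [I_A]_M + 2·[κ]_M + 2·[Y]_M − [q]_M + [ν]_M = (0) + 2·(1) + 2·(1) − (1) + (0) = 3
  L: [I_A]_L + 2·[κ]_L + 2·[Y]_L − [q]_L + [ν]_L = (4) + 2·(0) + 2·(-1) − (0) + (2) = 4
  T: [I_A]_T + 2·[κ]_T + 2·[Y]_T − [q]_T + [ν]_T = (0) + 2·(1) + 2·(-2) − (-3) + (-1) = 0
Net dimensions [M³ L⁴] ≠ [1] — not dimensionless.

no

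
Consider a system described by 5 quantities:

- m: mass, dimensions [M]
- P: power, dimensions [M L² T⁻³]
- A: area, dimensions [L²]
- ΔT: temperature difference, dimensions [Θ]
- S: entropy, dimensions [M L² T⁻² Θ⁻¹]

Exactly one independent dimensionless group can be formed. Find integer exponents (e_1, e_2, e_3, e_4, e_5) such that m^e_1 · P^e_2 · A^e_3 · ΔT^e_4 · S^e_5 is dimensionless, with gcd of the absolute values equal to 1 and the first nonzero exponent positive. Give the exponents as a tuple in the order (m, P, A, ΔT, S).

(1, 2, 1, -3, -3)

M: e_1·(1) + e_2·(1) + e_3·(0) + e_4·(0) + e_5·(1) = 0
L: e_1·(0) + e_2·(2) + e_3·(2) + e_4·(0) + e_5·(2) = 0
T: e_1·(0) + e_2·(-3) + e_3·(0) + e_4·(0) + e_5·(-2) = 0
Θ: e_1·(0) + e_2·(0) + e_3·(0) + e_4·(1) + e_5·(-1) = 0
Solving this homogeneous linear system for the smallest-integer solution (first nonzero entry positive) gives (1, 2, 1, -3, -3).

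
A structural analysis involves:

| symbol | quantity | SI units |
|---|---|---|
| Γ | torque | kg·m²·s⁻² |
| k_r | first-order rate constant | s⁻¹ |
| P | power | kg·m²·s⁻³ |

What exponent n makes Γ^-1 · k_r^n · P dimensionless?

-1

Balance the T exponent: (-1)·n from k_r, plus −(-2) + (-3) = -1 from the rest, must sum to zero.
−n − 1 = 0, so n = -1.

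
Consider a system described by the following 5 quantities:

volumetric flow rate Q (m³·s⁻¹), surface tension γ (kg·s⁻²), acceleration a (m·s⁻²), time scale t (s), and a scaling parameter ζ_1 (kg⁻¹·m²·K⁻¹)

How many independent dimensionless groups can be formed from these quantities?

1

There are 5 variables and 4 base dimensions (M, L, T, Θ).
The dimension matrix has rank 4.
Independent dimensionless groups: 5 − 4 = 1.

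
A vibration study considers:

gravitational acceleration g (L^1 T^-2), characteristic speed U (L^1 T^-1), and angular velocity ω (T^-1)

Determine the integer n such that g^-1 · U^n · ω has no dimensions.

Balance the L exponent: (1)·n from U, plus −(1) + (0) = -1 from the rest, must sum to zero.
n − 1 = 0, so n = 1.

1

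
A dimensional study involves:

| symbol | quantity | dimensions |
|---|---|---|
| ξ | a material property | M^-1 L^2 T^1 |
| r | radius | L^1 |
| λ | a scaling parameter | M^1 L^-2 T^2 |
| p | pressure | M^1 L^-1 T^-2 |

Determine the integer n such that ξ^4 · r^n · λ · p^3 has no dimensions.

Balance the L exponent: (1)·n from r, plus 4·(2) + (-2) + 3·(-1) = 3 from the rest, must sum to zero.
n + 3 = 0, so n = -3.

-3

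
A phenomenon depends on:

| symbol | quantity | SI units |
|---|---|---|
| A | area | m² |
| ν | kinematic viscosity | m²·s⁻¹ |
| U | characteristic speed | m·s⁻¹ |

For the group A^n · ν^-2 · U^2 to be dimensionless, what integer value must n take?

1

Balance the L exponent: (2)·n from A, plus −2·(2) + 2·(1) = -2 from the rest, must sum to zero.
2n − 2 = 0, so n = 1.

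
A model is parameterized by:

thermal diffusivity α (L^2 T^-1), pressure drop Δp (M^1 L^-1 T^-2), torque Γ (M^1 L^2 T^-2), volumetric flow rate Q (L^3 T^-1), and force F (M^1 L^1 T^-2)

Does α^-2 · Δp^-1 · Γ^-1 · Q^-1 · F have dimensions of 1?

no

Sum the exponent of each base dimension across the product:
  M: −2·[α]_M − [Δp]_M − [Γ]_M − [Q]_M + [F]_M = −2·(0) − (1) − (1) − (0) + (1) = -1
  L: −2·[α]_L − [Δp]_L − [Γ]_L − [Q]_L + [F]_L = −2·(2) − (-1) − (2) − (3) + (1) = -7
  T: −2·[α]_T − [Δp]_T − [Γ]_T − [Q]_T + [F]_T = −2·(-1) − (-2) − (-2) − (-1) + (-2) = 5
Net dimensions [M⁻¹ L⁻⁷ T⁵] ≠ [1] — not dimensionless.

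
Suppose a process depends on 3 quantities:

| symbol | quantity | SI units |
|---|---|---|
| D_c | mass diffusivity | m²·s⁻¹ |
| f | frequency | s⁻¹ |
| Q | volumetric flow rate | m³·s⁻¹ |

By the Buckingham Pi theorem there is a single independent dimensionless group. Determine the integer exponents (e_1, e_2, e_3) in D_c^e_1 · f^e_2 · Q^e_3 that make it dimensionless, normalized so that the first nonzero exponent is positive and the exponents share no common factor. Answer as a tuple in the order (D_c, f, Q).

L: e_1·(2) + e_2·(0) + e_3·(3) = 0
T: e_1·(-1) + e_2·(-1) + e_3·(-1) = 0
Solving this homogeneous linear system for the smallest-integer solution (first nonzero entry positive) gives (3, -1, -2).

(3, -1, -2)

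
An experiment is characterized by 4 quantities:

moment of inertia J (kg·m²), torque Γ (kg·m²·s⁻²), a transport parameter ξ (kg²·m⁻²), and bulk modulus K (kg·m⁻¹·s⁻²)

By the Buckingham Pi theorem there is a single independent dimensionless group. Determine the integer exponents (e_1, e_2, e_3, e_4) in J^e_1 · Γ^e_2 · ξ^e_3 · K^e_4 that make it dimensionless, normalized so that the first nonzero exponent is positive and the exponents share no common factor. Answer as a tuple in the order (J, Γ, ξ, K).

M: e_1·(1) + e_2·(1) + e_3·(2) + e_4·(1) = 0
L: e_1·(2) + e_2·(2) + e_3·(-2) + e_4·(-1) = 0
T: e_1·(0) + e_2·(-2) + e_3·(0) + e_4·(-2) = 0
Solving this homogeneous linear system for the smallest-integer solution (first nonzero entry positive) gives (2, -2, -1, 2).

(2, -2, -1, 2)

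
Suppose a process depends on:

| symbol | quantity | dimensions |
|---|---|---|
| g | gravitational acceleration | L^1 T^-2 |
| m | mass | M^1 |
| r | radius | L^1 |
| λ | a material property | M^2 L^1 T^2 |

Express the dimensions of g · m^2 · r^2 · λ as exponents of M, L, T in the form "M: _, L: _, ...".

Collect each base-dimension exponent across the product:
  M: (0) + 2·(1) + 2·(0) + (2) = 4
  L: (1) + 2·(0) + 2·(1) + (1) = 4
  T: (-2) + 2·(0) + 2·(0) + (2) = 0
So the dimensions are [M⁴ L⁴].

M: 4, L: 4, T: 0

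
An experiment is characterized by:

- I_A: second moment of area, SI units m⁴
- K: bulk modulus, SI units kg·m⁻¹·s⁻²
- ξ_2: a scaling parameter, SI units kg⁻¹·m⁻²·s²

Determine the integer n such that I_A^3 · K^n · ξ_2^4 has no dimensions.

Balance the M exponent: (1)·n from K, plus 3·(0) + 4·(-1) = -4 from the rest, must sum to zero.
n − 4 = 0, so n = 4.

4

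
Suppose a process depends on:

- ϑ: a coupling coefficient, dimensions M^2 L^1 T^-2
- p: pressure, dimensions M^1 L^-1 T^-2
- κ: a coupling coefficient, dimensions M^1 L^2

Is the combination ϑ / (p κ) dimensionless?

Sum the exponent of each base dimension across the product:
  M: [ϑ]_M − [p]_M − [κ]_M = (2) − (1) − (1) = 0
  L: [ϑ]_L − [p]_L − [κ]_L = (1) − (-1) − (2) = 0
  T: [ϑ]_T − [p]_T − [κ]_T = (-2) − (-2) − (0) = 0
All base exponents vanish — dimensionless.

yes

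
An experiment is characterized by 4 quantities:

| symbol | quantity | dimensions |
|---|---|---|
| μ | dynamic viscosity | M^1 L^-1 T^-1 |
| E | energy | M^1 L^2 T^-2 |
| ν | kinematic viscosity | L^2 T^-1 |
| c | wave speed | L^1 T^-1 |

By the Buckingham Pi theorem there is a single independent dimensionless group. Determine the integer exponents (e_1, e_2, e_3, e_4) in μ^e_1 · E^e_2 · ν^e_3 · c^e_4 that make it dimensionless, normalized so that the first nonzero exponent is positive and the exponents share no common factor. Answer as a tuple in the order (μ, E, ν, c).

M: e_1·(1) + e_2·(1) + e_3·(0) + e_4·(0) = 0
L: e_1·(-1) + e_2·(2) + e_3·(2) + e_4·(1) = 0
T: e_1·(-1) + e_2·(-2) + e_3·(-1) + e_4·(-1) = 0
Solving this homogeneous linear system for the smallest-integer solution (first nonzero entry positive) gives (1, -1, 2, -1).

(1, -1, 2, -1)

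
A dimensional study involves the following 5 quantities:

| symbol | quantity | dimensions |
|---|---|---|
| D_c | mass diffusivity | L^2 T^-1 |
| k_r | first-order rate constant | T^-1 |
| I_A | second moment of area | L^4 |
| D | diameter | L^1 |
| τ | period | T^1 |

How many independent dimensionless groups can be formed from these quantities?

3

There are 5 variables and 2 base dimensions (L, T).
The dimension matrix has rank 2.
Independent dimensionless groups: 5 − 2 = 3.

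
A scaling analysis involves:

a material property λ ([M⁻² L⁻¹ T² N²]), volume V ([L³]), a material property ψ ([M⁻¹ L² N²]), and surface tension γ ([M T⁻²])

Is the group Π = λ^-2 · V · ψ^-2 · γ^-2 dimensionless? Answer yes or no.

no

Sum the exponent of each base dimension across the product:
  M: −2·[λ]_M + [V]_M − 2·[ψ]_M − 2·[γ]_M = −2·(-2) + (0) − 2·(-1) − 2·(1) = 4
  L: −2·[λ]_L + [V]_L − 2·[ψ]_L − 2·[γ]_L = −2·(-1) + (3) − 2·(2) − 2·(0) = 1
  T: −2·[λ]_T + [V]_T − 2·[ψ]_T − 2·[γ]_T = −2·(2) + (0) − 2·(0) − 2·(-2) = 0
  N: −2·[λ]_N + [V]_N − 2·[ψ]_N − 2·[γ]_N = −2·(2) + (0) − 2·(2) − 2·(0) = -8
Net dimensions [M⁴ L N⁻⁸] ≠ [1] — not dimensionless.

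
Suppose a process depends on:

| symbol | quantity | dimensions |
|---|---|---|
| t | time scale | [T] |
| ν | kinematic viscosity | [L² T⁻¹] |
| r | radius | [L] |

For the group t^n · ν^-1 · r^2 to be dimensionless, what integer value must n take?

Balance the T exponent: (1)·n from t, plus −(-1) + 2·(0) = 1 from the rest, must sum to zero.
n + 1 = 0, so n = -1.

-1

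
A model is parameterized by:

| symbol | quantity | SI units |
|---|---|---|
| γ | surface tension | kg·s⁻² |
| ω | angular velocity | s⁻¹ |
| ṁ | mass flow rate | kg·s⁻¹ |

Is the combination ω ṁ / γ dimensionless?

Sum the exponent of each base dimension across the product:
  M: −[γ]_M + [ω]_M + [ṁ]_M = −(1) + (0) + (1) = 0
  L: −[γ]_L + [ω]_L + [ṁ]_L = −(0) + (0) + (0) = 0
  T: −[γ]_T + [ω]_T + [ṁ]_T = −(-2) + (-1) + (-1) = 0
All base exponents vanish — dimensionless.

yes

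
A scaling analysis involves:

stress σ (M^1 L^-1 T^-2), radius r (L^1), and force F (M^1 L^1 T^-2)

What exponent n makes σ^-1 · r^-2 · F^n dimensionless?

1

Balance the M exponent: (1)·n from F, plus −(1) − 2·(0) = -1 from the rest, must sum to zero.
n − 1 = 0, so n = 1.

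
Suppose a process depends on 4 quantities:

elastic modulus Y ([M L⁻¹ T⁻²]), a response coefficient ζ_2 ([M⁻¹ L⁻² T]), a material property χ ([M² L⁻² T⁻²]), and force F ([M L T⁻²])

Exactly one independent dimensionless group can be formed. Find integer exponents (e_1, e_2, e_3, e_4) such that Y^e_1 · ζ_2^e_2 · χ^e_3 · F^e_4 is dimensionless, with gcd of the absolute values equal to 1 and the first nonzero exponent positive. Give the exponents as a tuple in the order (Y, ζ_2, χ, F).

(3, -2, -1, -3)

M: e_1·(1) + e_2·(-1) + e_3·(2) + e_4·(1) = 0
L: e_1·(-1) + e_2·(-2) + e_3·(-2) + e_4·(1) = 0
T: e_1·(-2) + e_2·(1) + e_3·(-2) + e_4·(-2) = 0
Solving this homogeneous linear system for the smallest-integer solution (first nonzero entry positive) gives (3, -2, -1, -3).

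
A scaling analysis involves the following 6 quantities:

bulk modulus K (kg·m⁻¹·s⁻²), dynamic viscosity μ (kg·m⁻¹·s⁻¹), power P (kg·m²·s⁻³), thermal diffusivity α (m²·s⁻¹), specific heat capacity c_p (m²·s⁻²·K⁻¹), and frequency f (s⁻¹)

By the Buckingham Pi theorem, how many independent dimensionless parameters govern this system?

There are 6 variables and 4 base dimensions (M, L, T, Θ).
The dimension matrix has rank 4.
Independent dimensionless groups: 6 − 4 = 2.

2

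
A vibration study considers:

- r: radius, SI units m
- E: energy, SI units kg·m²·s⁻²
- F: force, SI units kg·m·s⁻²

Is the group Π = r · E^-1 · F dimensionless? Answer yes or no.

yes

Sum the exponent of each base dimension across the product:
  M: [r]_M − [E]_M + [F]_M = (0) − (1) + (1) = 0
  L: [r]_L − [E]_L + [F]_L = (1) − (2) + (1) = 0
  T: [r]_T − [E]_T + [F]_T = (0) − (-2) + (-2) = 0
All base exponents vanish — dimensionless.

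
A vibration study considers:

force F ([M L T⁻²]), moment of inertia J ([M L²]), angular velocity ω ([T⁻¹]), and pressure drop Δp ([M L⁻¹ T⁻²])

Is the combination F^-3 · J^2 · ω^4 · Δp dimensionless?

Sum the exponent of each base dimension across the product:
  M: −3·[F]_M + 2·[J]_M + 4·[ω]_M + [Δp]_M = −3·(1) + 2·(1) + 4·(0) + (1) = 0
  L: −3·[F]_L + 2·[J]_L + 4·[ω]_L + [Δp]_L = −3·(1) + 2·(2) + 4·(0) + (-1) = 0
  T: −3·[F]_T + 2·[J]_T + 4·[ω]_T + [Δp]_T = −3·(-2) + 2·(0) + 4·(-1) + (-2) = 0
All base exponents vanish — dimensionless.

yes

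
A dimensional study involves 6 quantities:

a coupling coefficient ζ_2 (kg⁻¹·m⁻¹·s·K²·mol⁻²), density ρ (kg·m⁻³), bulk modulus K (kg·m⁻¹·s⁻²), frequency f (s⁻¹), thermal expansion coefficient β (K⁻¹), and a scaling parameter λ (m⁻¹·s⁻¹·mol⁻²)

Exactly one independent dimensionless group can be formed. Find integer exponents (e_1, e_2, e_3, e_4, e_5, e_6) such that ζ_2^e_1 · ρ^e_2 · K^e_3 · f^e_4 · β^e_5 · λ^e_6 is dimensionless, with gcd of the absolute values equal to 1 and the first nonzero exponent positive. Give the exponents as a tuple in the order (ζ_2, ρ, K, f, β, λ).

(2, -1, 3, -2, 4, -2)

M: e_1·(-1) + e_2·(1) + e_3·(1) + e_4·(0) + e_5·(0) + e_6·(0) = 0
L: e_1·(-1) + e_2·(-3) + e_3·(-1) + e_4·(0) + e_5·(0) + e_6·(-1) = 0
T: e_1·(1) + e_2·(0) + e_3·(-2) + e_4·(-1) + e_5·(0) + e_6·(-1) = 0
Θ: e_1·(2) + e_2·(0) + e_3·(0) + e_4·(0) + e_5·(-1) + e_6·(0) = 0
N: e_1·(-2) + e_2·(0) + e_3·(0) + e_4·(0) + e_5·(0) + e_6·(-2) = 0
Solving this homogeneous linear system for the smallest-integer solution (first nonzero entry positive) gives (2, -1, 3, -2, 4, -2).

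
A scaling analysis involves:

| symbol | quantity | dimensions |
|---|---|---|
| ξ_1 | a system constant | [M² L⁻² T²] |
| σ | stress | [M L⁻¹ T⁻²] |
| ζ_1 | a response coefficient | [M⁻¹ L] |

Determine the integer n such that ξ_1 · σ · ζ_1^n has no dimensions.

3

Balance the M exponent: (-1)·n from ζ_1, plus (2) + (1) = 3 from the rest, must sum to zero.
−n + 3 = 0, so n = 3.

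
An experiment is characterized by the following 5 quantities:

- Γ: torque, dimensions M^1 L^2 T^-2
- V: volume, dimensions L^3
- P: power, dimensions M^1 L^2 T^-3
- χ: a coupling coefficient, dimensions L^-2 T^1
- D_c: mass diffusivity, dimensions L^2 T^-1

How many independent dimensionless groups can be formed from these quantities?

2

There are 5 variables and 3 base dimensions (M, L, T).
The dimension matrix has rank 3.
Independent dimensionless groups: 5 − 3 = 2.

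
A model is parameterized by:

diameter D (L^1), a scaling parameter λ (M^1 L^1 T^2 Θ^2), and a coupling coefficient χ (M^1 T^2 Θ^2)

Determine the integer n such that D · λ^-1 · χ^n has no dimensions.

Balance the M exponent: (1)·n from χ, plus (0) − (1) = -1 from the rest, must sum to zero.
n − 1 = 0, so n = 1.

1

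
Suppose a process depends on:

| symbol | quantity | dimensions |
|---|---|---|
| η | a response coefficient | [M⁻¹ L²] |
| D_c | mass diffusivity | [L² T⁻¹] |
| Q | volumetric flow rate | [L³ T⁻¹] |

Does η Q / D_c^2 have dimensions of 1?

no

Sum the exponent of each base dimension across the product:
  M: [η]_M − 2·[D_c]_M + [Q]_M = (-1) − 2·(0) + (0) = -1
  L: [η]_L − 2·[D_c]_L + [Q]_L = (2) − 2·(2) + (3) = 1
  T: [η]_T − 2·[D_c]_T + [Q]_T = (0) − 2·(-1) + (-1) = 1
Net dimensions [M⁻¹ L T] ≠ [1] — not dimensionless.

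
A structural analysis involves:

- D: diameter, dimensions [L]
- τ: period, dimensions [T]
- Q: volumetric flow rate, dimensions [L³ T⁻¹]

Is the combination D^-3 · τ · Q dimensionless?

yes

Sum the exponent of each base dimension across the product:
  L: −3·[D]_L + [τ]_L + [Q]_L = −3·(1) + (0) + (3) = 0
  T: −3·[D]_T + [τ]_T + [Q]_T = −3·(0) + (1) + (-1) = 0
All base exponents vanish — dimensionless.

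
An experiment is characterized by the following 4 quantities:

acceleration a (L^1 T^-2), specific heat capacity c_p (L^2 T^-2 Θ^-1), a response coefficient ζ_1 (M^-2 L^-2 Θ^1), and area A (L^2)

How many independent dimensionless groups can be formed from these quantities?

There are 4 variables and 4 base dimensions (M, L, T, Θ).
The dimension matrix has rank 4.
Independent dimensionless groups: 4 − 4 = 0.

0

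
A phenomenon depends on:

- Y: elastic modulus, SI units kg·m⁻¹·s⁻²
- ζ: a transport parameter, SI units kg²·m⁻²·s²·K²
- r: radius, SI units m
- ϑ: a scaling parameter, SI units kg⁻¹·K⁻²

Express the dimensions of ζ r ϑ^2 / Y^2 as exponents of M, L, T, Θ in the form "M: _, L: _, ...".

M: -2, L: 1, T: 6, Θ: -2

Collect each base-dimension exponent across the product:
  M: −2·(1) + (2) + (0) + 2·(-1) = -2
  L: −2·(-1) + (-2) + (1) + 2·(0) = 1
  T: −2·(-2) + (2) + (0) + 2·(0) = 6
  Θ: −2·(0) + (2) + (0) + 2·(-2) = -2
So the dimensions are [M⁻² L T⁶ Θ⁻²].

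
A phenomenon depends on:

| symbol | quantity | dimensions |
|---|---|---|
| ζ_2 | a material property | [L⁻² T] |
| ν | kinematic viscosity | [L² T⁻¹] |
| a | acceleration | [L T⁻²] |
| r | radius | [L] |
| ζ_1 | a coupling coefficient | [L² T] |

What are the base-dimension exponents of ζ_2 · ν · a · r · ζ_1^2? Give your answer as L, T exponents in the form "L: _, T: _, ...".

L: 6, T: 0

Collect each base-dimension exponent across the product:
  L: (-2) + (2) + (1) + (1) + 2·(2) = 6
  T: (1) + (-1) + (-2) + (0) + 2·(1) = 0
So the dimensions are [L⁶].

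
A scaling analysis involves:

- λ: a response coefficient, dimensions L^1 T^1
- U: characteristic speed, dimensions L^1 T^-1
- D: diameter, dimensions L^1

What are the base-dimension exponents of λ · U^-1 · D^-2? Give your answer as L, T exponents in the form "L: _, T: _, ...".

Collect each base-dimension exponent across the product:
  L: (1) − (1) − 2·(1) = -2
  T: (1) − (-1) − 2·(0) = 2
So the dimensions are [L⁻² T²].

L: -2, T: 2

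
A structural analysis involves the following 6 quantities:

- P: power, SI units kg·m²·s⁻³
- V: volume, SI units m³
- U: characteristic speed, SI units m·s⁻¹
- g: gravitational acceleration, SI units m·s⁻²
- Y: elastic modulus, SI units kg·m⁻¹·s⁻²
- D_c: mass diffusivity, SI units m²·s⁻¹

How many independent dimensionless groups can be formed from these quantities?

There are 6 variables and 3 base dimensions (M, L, T).
The dimension matrix has rank 3.
Independent dimensionless groups: 6 − 3 = 3.

3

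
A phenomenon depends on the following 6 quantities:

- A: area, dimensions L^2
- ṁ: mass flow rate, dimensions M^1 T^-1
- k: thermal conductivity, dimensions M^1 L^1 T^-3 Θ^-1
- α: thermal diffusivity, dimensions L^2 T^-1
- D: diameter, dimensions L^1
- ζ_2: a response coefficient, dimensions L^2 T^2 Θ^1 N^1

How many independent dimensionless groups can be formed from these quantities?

1

There are 6 variables and 5 base dimensions (M, L, T, Θ, N).
The dimension matrix has rank 5.
Independent dimensionless groups: 6 − 5 = 1.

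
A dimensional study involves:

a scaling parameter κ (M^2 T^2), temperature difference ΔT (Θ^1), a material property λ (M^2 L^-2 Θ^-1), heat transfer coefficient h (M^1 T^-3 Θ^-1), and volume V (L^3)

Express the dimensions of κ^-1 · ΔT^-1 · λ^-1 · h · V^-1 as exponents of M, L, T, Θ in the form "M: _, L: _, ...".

Collect each base-dimension exponent across the product:
  M: −(2) − (0) − (2) + (1) − (0) = -3
  L: −(0) − (0) − (-2) + (0) − (3) = -1
  T: −(2) − (0) − (0) + (-3) − (0) = -5
  Θ: −(0) − (1) − (-1) + (-1) − (0) = -1
So the dimensions are [M⁻³ L⁻¹ T⁻⁵ Θ⁻¹].

M: -3, L: -1, T: -5, Θ: -1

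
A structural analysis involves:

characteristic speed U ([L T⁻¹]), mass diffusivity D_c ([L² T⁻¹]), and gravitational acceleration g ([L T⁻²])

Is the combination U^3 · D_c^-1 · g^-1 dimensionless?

yes

Sum the exponent of each base dimension across the product:
  M: 3·[U]_M − [D_c]_M − [g]_M = 3·(0) − (0) − (0) = 0
  L: 3·[U]_L − [D_c]_L − [g]_L = 3·(1) − (2) − (1) = 0
  T: 3·[U]_T − [D_c]_T − [g]_T = 3·(-1) − (-1) − (-2) = 0
All base exponents vanish — dimensionless.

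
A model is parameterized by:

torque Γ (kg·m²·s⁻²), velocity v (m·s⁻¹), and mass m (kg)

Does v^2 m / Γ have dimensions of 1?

Sum the exponent of each base dimension across the product:
  M: −[Γ]_M + 2·[v]_M + [m]_M = −(1) + 2·(0) + (1) = 0
  L: −[Γ]_L + 2·[v]_L + [m]_L = −(2) + 2·(1) + (0) = 0
  T: −[Γ]_T + 2·[v]_T + [m]_T = −(-2) + 2·(-1) + (0) = 0
All base exponents vanish — dimensionless.

yes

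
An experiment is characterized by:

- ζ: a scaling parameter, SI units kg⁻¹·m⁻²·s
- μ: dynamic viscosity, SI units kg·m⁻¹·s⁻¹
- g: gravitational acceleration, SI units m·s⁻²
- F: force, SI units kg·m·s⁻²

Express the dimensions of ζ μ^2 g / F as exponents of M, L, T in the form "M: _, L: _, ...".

Collect each base-dimension exponent across the product:
  M: (-1) + 2·(1) + (0) − (1) = 0
  L: (-2) + 2·(-1) + (1) − (1) = -4
  T: (1) + 2·(-1) + (-2) − (-2) = -1
So the dimensions are [L⁻⁴ T⁻¹].

M: 0, L: -4, T: -1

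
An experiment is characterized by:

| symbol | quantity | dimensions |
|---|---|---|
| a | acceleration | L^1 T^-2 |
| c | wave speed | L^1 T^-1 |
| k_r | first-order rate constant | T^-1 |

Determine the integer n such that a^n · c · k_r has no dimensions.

-1

Balance the L exponent: (1)·n from a, plus (1) + (0) = 1 from the rest, must sum to zero.
n + 1 = 0, so n = -1.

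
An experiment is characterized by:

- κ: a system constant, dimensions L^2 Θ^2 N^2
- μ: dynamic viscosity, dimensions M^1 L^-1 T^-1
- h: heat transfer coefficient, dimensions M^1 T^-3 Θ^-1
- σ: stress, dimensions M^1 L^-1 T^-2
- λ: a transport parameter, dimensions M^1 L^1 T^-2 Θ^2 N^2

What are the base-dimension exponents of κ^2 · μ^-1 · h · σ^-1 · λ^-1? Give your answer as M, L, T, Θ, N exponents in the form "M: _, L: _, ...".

Collect each base-dimension exponent across the product:
  M: 2·(0) − (1) + (1) − (1) − (1) = -2
  L: 2·(2) − (-1) + (0) − (-1) − (1) = 5
  T: 2·(0) − (-1) + (-3) − (-2) − (-2) = 2
  Θ: 2·(2) − (0) + (-1) − (0) − (2) = 1
  N: 2·(2) − (0) + (0) − (0) − (2) = 2
So the dimensions are [M⁻² L⁵ T² Θ N²].

M: -2, L: 5, T: 2, Θ: 1, N: 2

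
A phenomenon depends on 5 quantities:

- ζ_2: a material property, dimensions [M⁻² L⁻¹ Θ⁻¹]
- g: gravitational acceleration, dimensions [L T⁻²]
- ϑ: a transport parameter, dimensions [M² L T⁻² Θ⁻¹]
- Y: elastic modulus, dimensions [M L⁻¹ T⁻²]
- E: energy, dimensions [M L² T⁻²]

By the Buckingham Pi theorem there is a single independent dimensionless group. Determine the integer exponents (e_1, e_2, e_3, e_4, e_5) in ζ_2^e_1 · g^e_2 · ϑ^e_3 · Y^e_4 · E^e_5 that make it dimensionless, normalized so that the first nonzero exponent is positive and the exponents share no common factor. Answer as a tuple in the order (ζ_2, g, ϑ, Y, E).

(1, -3, -1, 1, 3)

M: e_1·(-2) + e_2·(0) + e_3·(2) + e_4·(1) + e_5·(1) = 0
L: e_1·(-1) + e_2·(1) + e_3·(1) + e_4·(-1) + e_5·(2) = 0
T: e_1·(0) + e_2·(-2) + e_3·(-2) + e_4·(-2) + e_5·(-2) = 0
Θ: e_1·(-1) + e_2·(0) + e_3·(-1) + e_4·(0) + e_5·(0) = 0
Solving this homogeneous linear system for the smallest-integer solution (first nonzero entry positive) gives (1, -3, -1, 1, 3).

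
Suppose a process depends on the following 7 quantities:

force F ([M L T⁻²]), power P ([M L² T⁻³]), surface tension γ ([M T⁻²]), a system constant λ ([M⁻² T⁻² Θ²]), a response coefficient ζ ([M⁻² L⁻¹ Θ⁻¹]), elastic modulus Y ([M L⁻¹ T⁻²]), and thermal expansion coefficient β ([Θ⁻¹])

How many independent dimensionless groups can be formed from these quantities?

3

There are 7 variables and 4 base dimensions (M, L, T, Θ).
The dimension matrix has rank 4.
Independent dimensionless groups: 7 − 4 = 3.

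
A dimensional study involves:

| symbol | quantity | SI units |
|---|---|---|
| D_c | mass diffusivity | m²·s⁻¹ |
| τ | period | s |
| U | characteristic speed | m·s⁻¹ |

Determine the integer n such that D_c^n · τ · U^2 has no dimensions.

-1

Balance the L exponent: (2)·n from D_c, plus (0) + 2·(1) = 2 from the rest, must sum to zero.
2n + 2 = 0, so n = -1.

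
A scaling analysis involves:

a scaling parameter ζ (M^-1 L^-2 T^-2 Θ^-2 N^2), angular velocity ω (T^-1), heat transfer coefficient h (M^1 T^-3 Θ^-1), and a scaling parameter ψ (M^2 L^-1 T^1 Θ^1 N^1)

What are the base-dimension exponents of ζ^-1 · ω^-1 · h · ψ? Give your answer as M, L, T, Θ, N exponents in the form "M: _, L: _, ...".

Collect each base-dimension exponent across the product:
  M: −(-1) − (0) + (1) + (2) = 4
  L: −(-2) − (0) + (0) + (-1) = 1
  T: −(-2) − (-1) + (-3) + (1) = 1
  Θ: −(-2) − (0) + (-1) + (1) = 2
  N: −(2) − (0) + (0) + (1) = -1
So the dimensions are [M⁴ L T Θ² N⁻¹].

M: 4, L: 1, T: 1, Θ: 2, N: -1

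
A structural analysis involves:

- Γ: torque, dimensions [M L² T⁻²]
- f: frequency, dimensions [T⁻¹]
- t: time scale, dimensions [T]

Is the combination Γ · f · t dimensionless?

Sum the exponent of each base dimension across the product:
  M: [Γ]_M + [f]_M + [t]_M = (1) + (0) + (0) = 1
  L: [Γ]_L + [f]_L + [t]_L = (2) + (0) + (0) = 2
  T: [Γ]_T + [f]_T + [t]_T = (-2) + (-1) + (1) = -2
Net dimensions [M L² T⁻²] ≠ [1] — not dimensionless.

no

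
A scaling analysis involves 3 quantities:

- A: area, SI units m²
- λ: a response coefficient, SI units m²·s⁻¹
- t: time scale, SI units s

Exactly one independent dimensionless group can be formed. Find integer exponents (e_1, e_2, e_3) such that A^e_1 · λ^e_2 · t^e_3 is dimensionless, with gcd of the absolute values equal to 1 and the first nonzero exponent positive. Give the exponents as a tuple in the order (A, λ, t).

L: e_1·(2) + e_2·(2) + e_3·(0) = 0
T: e_1·(0) + e_2·(-1) + e_3·(1) = 0
Solving this homogeneous linear system for the smallest-integer solution (first nonzero entry positive) gives (1, -1, -1).

(1, -1, -1)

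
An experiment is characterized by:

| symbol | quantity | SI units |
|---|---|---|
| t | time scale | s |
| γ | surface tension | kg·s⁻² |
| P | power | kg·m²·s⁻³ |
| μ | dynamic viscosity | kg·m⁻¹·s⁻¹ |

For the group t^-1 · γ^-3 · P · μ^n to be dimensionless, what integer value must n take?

2

Balance the M exponent: (1)·n from μ, plus −(0) − 3·(1) + (1) = -2 from the rest, must sum to zero.
n − 2 = 0, so n = 2.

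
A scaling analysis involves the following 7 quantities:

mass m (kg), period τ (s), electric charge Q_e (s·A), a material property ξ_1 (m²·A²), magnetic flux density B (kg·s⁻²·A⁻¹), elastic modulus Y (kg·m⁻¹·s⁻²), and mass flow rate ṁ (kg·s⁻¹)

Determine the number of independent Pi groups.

3

There are 7 variables and 4 base dimensions (M, L, T, I).
The dimension matrix has rank 4.
Independent dimensionless groups: 7 − 4 = 3.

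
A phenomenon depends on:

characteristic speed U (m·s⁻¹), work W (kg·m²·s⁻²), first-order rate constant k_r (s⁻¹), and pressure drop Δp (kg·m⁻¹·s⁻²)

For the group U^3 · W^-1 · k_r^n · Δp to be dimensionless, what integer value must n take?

-3

Balance the T exponent: (-1)·n from k_r, plus 3·(-1) − (-2) + (-2) = -3 from the rest, must sum to zero.
−n − 3 = 0, so n = -3.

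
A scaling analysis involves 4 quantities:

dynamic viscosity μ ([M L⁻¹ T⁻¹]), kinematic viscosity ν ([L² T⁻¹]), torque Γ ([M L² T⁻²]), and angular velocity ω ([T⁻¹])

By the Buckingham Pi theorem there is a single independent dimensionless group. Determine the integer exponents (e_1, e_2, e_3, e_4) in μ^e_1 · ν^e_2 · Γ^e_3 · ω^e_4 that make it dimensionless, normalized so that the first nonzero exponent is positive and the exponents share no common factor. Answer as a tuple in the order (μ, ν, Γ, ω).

M: e_1·(1) + e_2·(0) + e_3·(1) + e_4·(0) = 0
L: e_1·(-1) + e_2·(2) + e_3·(2) + e_4·(0) = 0
T: e_1·(-1) + e_2·(-1) + e_3·(-2) + e_4·(-1) = 0
Solving this homogeneous linear system for the smallest-integer solution (first nonzero entry positive) gives (2, 3, -2, -1).

(2, 3, -2, -1)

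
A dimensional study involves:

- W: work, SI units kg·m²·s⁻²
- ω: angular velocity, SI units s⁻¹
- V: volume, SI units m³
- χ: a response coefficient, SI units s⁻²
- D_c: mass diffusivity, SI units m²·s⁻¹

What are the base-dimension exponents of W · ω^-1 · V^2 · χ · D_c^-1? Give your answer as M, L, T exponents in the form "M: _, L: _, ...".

M: 1, L: 6, T: -2

Collect each base-dimension exponent across the product:
  M: (1) − (0) + 2·(0) + (0) − (0) = 1
  L: (2) − (0) + 2·(3) + (0) − (2) = 6
  T: (-2) − (-1) + 2·(0) + (-2) − (-1) = -2
So the dimensions are [M L⁶ T⁻²].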